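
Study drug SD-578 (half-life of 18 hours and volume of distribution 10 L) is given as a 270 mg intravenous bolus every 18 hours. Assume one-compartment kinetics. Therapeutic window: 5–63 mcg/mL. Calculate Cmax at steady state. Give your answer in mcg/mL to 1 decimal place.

54.0 mcg/mL

The dosing interval is 1 half-life, so f = 2^(−1) = 0.5.
Accumulation ratio R = 1/(1 − f) = 1/0.5 = 2/1.
Single-dose peak C₀ = D/Vd = 270/10 = 27 mcg/mL.
Steady-state peak Cmax,ss = C₀·R = 27 × 2/1 ≈ 54.000 mcg/mL.
Peak 54.0 mcg/mL vs MTC 63 mcg/mL: below toxic threshold.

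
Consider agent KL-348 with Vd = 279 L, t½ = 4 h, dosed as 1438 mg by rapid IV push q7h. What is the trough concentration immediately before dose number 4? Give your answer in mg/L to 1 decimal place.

2.1 mg/L

f = (1/2)^(τ/t½) = (1/2)^(7/4) ≈ 0.2973.
C₀ = D/Vd = 1438/279 ≈ 5.154 mg/L.
Before the 4th dose, 3 doses have been given. Superposition: Cmin = C₀·(f + f² + … + f^3).
≈ 5.154 × (0.2973 + 0.0884 + 0.0263) ≈ 5.154 × 0.4120 ≈ 2.123 mg/L.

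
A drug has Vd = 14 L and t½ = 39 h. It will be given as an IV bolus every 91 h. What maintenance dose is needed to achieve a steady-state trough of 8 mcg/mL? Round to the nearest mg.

452 mg

τ/t½ = 91/39 ≈ 2.3333, so f = (1/2)^(91/39) ≈ 0.198425.
Cmin,ss = (D/Vd)·f/(1−f), so D = Cmin,ss·Vd·(1−f)/f.
D = 8 × 14 × (1−f)/f ≈ 8 × 14 × 4.03969 ≈ 452.45 mg.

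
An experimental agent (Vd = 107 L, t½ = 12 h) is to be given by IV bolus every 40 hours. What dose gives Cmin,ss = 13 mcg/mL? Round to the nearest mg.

12629 mg

τ/t½ = 40/12 ≈ 3.3333, so f = (1/2)^(40/12) ≈ 0.099213.
Cmin,ss = (D/Vd)·f/(1−f), so D = Cmin,ss·Vd·(1−f)/f.
D = 13 × 107 × (1−f)/f ≈ 13 × 107 × 9.07932 ≈ 12629.33 mg.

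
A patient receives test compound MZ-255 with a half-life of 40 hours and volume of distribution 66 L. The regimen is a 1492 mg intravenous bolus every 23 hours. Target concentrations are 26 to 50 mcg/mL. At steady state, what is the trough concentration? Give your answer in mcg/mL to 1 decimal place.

Over one 23-h interval, 23/40 ≈ 0.575 half-lives elapse, leaving f ≈ 0.6713 of each dose.
Accumulation ratio R = 1/(1 − f) ≈ 1/0.3287 ≈ 3.0423.
Each bolus raises the concentration by D/Vd = 1492/66 ≈ 22.606 mcg/mL.
Cmax,ss = C₀/(1 − f) ≈ 22.606/0.3287 ≈ 68.774 mcg/mL.
Steady-state trough Cmin,ss = Cmax,ss·f ≈ 68.774 × 0.6713 ≈ 46.168 mcg/mL.
Trough 46.2 mcg/mL vs MEC 26 mcg/mL: adequate.

46.2 mcg/mL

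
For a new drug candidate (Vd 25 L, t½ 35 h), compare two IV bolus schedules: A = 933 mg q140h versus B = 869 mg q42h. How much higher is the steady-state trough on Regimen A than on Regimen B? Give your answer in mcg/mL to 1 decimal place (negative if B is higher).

Regimen A: f = (1/2)^(140/35) ≈ 0.0625; Cmin,ss = (933/25)·f/(1−f) ≈ 2.488 mcg/mL.
Regimen B: f = (1/2)^(42/35) ≈ 0.4353; Cmin,ss = (869/25)·f/(1−f) ≈ 26.795 mcg/mL.
Difference ≈ 2.488 − 26.795 ≈ -24.307 mcg/mL.

-24.3 mcg/mL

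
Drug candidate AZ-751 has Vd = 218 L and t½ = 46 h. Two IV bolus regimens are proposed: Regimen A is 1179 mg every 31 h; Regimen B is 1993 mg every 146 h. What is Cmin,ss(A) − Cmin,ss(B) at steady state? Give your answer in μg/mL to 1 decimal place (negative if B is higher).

7.9 μg/mL

Regimen A: f = (1/2)^(31/46) ≈ 0.6268; Cmin,ss = (1179/218)·f/(1−f) ≈ 9.083 μg/mL.
Regimen B: f = (1/2)^(146/46) ≈ 0.1108; Cmin,ss = (1993/218)·f/(1−f) ≈ 1.139 μg/mL.
Difference ≈ 9.083 − 1.139 ≈ 7.944 μg/mL.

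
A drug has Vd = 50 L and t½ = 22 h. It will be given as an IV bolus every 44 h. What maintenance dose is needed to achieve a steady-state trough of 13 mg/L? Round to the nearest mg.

1950 mg

τ/t½ = 44/22 ≈ 2, so f = (1/2)^(44/22) ≈ 0.250000.
Cmin,ss = (D/Vd)·f/(1−f), so D = Cmin,ss·Vd·(1−f)/f.
D = 13 × 50 × (1−f)/f ≈ 13 × 50 × 3.00000 ≈ 1950.00 mg.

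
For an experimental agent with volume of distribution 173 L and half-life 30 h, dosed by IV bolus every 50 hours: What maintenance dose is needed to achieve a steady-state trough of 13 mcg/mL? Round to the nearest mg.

4891 mg

τ/t½ = 50/30 ≈ 1.6667, so f = (1/2)^(50/30) ≈ 0.314980.
Cmin,ss = (D/Vd)·f/(1−f), so D = Cmin,ss·Vd·(1−f)/f.
D = 13 × 173 × (1−f)/f ≈ 13 × 173 × 2.17480 ≈ 4891.13 mg.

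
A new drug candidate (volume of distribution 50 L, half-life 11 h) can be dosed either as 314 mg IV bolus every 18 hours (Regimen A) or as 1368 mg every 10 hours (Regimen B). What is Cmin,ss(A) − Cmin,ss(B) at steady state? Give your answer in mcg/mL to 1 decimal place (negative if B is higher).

Regimen A: f = (1/2)^(18/11) ≈ 0.3217; Cmin,ss = (314/50)·f/(1−f) ≈ 2.978 mcg/mL.
Regimen B: f = (1/2)^(10/11) ≈ 0.5325; Cmin,ss = (1368/50)·f/(1−f) ≈ 31.164 mcg/mL.
Difference ≈ 2.978 − 31.164 ≈ -28.186 mcg/mL.

-28.2 mcg/mL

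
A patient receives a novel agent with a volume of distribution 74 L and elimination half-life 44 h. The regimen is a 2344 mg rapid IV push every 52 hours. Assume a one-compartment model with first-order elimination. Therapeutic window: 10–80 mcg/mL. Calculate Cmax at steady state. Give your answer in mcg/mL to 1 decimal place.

Over one 52-h interval, 52/44 ≈ 1.1818 half-lives elapse, leaving f ≈ 0.4408 of each dose.
At steady state, accumulation factor R = 1/(1 − e^(−kτ)) ≈ 1.7883.
Single-dose peak C₀ = D/Vd = 2344/74 ≈ 31.676 mcg/mL.
Cmax,ss = C₀/(1 − f) ≈ 31.676/0.5592 ≈ 56.645 mcg/mL.
Peak 56.6 mcg/mL vs MTC 80 mcg/mL: below toxic threshold.

56.6 mcg/mL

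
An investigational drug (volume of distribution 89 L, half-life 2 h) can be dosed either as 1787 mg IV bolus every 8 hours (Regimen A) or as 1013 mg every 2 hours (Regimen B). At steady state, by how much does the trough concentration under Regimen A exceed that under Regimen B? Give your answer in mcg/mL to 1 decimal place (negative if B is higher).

Regimen A: f = (1/2)^(8/2) ≈ 0.0625; Cmin,ss = (1787/89)·f/(1−f) ≈ 1.339 mcg/mL.
Regimen B: f = (1/2)^(2/2) ≈ 0.5000; Cmin,ss = (1013/89)·f/(1−f) ≈ 11.382 mcg/mL.
Difference ≈ 1.339 − 11.382 ≈ -10.043 mcg/mL.

-10.0 mcg/mL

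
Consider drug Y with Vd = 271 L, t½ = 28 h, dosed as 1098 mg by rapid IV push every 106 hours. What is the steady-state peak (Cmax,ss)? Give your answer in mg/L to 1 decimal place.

4.4 mg/L

k = ln2/t½ = ln2/28 ≈ 0.024755 h⁻¹; fraction remaining f = e^(−kτ) = e^(−0.024755×106) ≈ 0.0725.
At steady state, accumulation factor R = 1/(1 − e^(−kτ)) ≈ 1.0782.
Each bolus raises the concentration by D/Vd = 1098/271 ≈ 4.052 mg/L.
Steady-state peak Cmax,ss = C₀·R ≈ 4.052 × 1.0782 ≈ 4.369 mg/L.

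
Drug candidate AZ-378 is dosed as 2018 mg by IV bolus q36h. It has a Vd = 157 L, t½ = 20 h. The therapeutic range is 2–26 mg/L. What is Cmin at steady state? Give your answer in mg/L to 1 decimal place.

5.2 mg/L

k = ln2/t½ = ln2/20 ≈ 0.034657 h⁻¹; fraction remaining f = e^(−kτ) = e^(−0.034657×36) ≈ 0.2872.
Accumulation ratio R = 1/(1 − f) ≈ 1/0.7128 ≈ 1.4029.
Each bolus raises the concentration by D/Vd = 2018/157 ≈ 12.854 mg/L.
Steady-state peak Cmax,ss = C₀·R ≈ 12.854 × 1.4029 ≈ 18.033 mg/L.
One interval later, Cmin,ss = Cmax,ss·e^(−kτ) ≈ 18.033 × 0.2872 ≈ 5.179 mg/L.
Trough 5.2 mg/L vs MEC 2 mg/L: adequate.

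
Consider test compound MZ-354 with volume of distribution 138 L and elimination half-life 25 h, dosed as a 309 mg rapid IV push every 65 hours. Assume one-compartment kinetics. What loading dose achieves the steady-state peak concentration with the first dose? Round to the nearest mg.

f = (1/2)^(65/25) ≈ 0.164938; accumulation ratio R = 1/(1−f) ≈ 1.19752.
Loading dose to hit Cmax,ss on first dose: D_load = D_maint·R ≈ 309 × 1.19752 ≈ 370.03 mg.

370 mg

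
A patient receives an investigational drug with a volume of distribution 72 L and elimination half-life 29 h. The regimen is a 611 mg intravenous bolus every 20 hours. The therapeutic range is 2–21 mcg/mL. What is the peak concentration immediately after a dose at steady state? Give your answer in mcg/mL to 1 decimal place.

22.3 mcg/mL

k = ln2/t½ = ln2/29 ≈ 0.023902 h⁻¹; fraction remaining f = e^(−kτ) = e^(−0.023902×20) ≈ 0.6200.
At steady state, accumulation factor R = 1/(1 − e^(−kτ)) ≈ 2.6316.
Single-dose peak C₀ = D/Vd = 611/72 ≈ 8.486 mcg/mL.
Steady-state peak Cmax,ss = C₀·R ≈ 8.486 × 2.6316 ≈ 22.332 mcg/mL.
Peak 22.3 mcg/mL vs MTC 21 mcg/mL: exceeds toxic threshold.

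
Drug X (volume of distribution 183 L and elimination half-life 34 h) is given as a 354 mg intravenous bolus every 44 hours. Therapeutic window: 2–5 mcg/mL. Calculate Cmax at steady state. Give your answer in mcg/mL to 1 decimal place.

3.3 mcg/mL

τ/t½ = 44/34 ≈ 1.2941, so fraction remaining f = (1/2)^(44/34) ≈ 0.4078.
Accumulation ratio R = 1/(1 − f) ≈ 1/0.5922 ≈ 1.6886.
Single-dose peak C₀ = D/Vd = 354/183 ≈ 1.934 mcg/mL.
Cmax,ss = C₀/(1 − f) ≈ 1.934/0.5922 ≈ 3.266 mcg/mL.
Peak 3.3 mcg/mL vs MTC 5 mcg/mL: below toxic threshold.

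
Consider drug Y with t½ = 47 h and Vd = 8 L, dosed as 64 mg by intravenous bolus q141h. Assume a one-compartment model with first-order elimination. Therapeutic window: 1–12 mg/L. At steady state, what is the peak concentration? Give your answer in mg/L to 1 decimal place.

The dosing interval is 3 half-lives, so f = 2^(−3) = 0.125.
At steady state, R = 1/(1 − 0.125) = 8/7.
Single-dose peak C₀ = D/Vd = 64/8 = 8 mg/L.
Steady-state peak Cmax,ss = C₀·R = 8 × 8/7 ≈ 9.143 mg/L.
Peak 9.1 mg/L vs MTC 12 mg/L: below toxic threshold.

9.1 mg/L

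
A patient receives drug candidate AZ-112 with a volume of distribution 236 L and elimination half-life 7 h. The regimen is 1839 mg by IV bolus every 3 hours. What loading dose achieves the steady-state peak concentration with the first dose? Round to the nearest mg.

f = (1/2)^(3/7) ≈ 0.742997; accumulation ratio R = 1/(1−f) ≈ 3.89101.
Loading dose to hit Cmax,ss on first dose: D_load = D_maint·R ≈ 1839 × 3.89101 ≈ 7155.57 mg.

7156 mg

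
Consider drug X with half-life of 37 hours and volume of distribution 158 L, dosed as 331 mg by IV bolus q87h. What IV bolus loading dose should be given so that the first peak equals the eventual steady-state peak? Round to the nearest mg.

f = (1/2)^(87/37) ≈ 0.195962; accumulation ratio R = 1/(1−f) ≈ 1.24372.
Loading dose to hit Cmax,ss on first dose: D_load = D_maint·R ≈ 331 × 1.24372 ≈ 411.67 mg.

412 mg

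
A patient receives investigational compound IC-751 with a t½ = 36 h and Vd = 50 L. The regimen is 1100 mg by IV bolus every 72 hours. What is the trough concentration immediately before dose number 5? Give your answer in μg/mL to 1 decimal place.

f = (1/2)^(τ/t½) = (1/2)^(72/36) ≈ 0.2500.
C₀ = D/Vd = 1100/50 ≈ 22.000 μg/mL.
Before the 5th dose, 4 doses have been given. Superposition: Cmin = C₀·(f + f² + … + f^4).
≈ 22.000 × (0.2500 + 0.0625 + 0.0156 + 0.0039) ≈ 22.000 × 0.3320 ≈ 7.304 μg/mL.

7.3 μg/mL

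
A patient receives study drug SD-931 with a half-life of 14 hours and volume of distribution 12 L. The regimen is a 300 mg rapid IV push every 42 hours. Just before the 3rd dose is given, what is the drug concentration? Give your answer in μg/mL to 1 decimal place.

3.5 μg/mL

f = (1/2)^(τ/t½) = (1/2)^(42/14) ≈ 0.1250.
C₀ = D/Vd = 300/12 ≈ 25.000 μg/mL.
Before the 3rd dose, 2 doses have been given. Superposition: Cmin = C₀·(f + f²).
≈ 25.000 × (0.1250 + 0.0156) ≈ 25.000 × 0.1406 ≈ 3.515 μg/mL.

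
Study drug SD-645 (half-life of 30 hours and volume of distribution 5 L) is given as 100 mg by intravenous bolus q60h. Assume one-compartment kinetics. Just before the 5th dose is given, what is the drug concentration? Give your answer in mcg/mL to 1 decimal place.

6.6 mcg/mL

f = (1/2)^(τ/t½) = (1/2)^(60/30) ≈ 0.2500.
C₀ = D/Vd = 100/5 ≈ 20.000 mcg/mL.
Before the 5th dose, 4 doses have been given. Superposition: Cmin = C₀·(f + f² + … + f^4).
≈ 20.000 × (0.2500 + 0.0625 + 0.0156 + 0.0039) ≈ 20.000 × 0.3320 ≈ 6.640 mcg/mL.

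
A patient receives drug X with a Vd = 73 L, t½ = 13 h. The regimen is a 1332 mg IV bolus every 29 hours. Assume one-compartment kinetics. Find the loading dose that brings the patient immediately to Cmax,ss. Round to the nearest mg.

f = (1/2)^(29/13) ≈ 0.213045; accumulation ratio R = 1/(1−f) ≈ 1.27072.
Loading dose to hit Cmax,ss on first dose: D_load = D_maint·R ≈ 1332 × 1.27072 ≈ 1692.60 mg.

1693 mg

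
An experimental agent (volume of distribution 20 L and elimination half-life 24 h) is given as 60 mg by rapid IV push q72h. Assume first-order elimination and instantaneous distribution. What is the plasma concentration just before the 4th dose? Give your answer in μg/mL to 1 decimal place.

f = (1/2)^(τ/t½) = (1/2)^(72/24) ≈ 0.1250.
C₀ = D/Vd = 60/20 ≈ 3.000 μg/mL.
Before the 4th dose, 3 doses have been given. Superposition: Cmin = C₀·(f + f² + … + f^3).
≈ 3.000 × (0.1250 + 0.0156 + 0.0020) ≈ 3.000 × 0.1426 ≈ 0.428 μg/mL.

0.4 μg/mL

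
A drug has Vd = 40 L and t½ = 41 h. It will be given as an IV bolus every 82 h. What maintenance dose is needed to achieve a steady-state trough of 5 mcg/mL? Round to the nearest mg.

τ/t½ = 82/41 ≈ 2, so f = (1/2)^(82/41) ≈ 0.250000.
Cmin,ss = (D/Vd)·f/(1−f), so D = Cmin,ss·Vd·(1−f)/f.
D = 5 × 40 × (1−f)/f ≈ 5 × 40 × 3.00000 ≈ 600.00 mg.

600 mg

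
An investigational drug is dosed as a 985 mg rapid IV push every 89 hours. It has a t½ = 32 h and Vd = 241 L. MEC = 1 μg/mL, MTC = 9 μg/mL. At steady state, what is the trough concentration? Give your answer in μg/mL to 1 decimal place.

k = ln2/t½ = ln2/32 ≈ 0.021661 h⁻¹; fraction remaining f = e^(−kτ) = e^(−0.021661×89) ≈ 0.1455.
Accumulation ratio R = 1/(1 − f) ≈ 1/0.8545 ≈ 1.1703.
Single-dose peak C₀ = D/Vd = 985/241 ≈ 4.087 μg/mL.
Cmax,ss = C₀/(1 − f) ≈ 4.087/0.8545 ≈ 4.783 μg/mL.
One interval later, Cmin,ss = Cmax,ss·e^(−kτ) ≈ 4.783 × 0.1455 ≈ 0.696 μg/mL.
Trough 0.7 μg/mL vs MEC 1 μg/mL: subtherapeutic.

0.7 μg/mL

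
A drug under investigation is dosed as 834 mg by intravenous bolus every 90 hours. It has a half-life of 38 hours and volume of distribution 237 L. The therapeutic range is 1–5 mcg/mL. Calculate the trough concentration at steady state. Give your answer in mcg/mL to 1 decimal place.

0.8 mcg/mL

k = ln2/t½ = ln2/38 ≈ 0.018241 h⁻¹; fraction remaining f = e^(−kτ) = e^(−0.018241×90) ≈ 0.1937.
Each bolus raises the concentration by D/Vd = 834/237 ≈ 3.519 mcg/mL.
Steady-state trough Cmin,ss = C₀·f/(1−f) ≈ 3.519 × 0.1937/0.8063 ≈ 0.845 mcg/mL.
Trough 0.8 mcg/mL vs MEC 1 mcg/mL: subtherapeutic.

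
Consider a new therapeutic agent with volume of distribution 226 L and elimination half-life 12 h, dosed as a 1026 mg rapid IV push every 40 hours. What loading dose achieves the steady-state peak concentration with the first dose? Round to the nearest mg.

f = (1/2)^(40/12) ≈ 0.099213; accumulation ratio R = 1/(1−f) ≈ 1.11014.
Loading dose to hit Cmax,ss on first dose: D_load = D_maint·R ≈ 1026 × 1.11014 ≈ 1139.00 mg.

1139 mg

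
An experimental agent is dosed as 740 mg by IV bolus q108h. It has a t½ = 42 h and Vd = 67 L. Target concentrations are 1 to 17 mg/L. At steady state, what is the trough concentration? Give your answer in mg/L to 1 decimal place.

2.2 mg/L

Over one 108-h interval, 108/42 ≈ 2.5714 half-lives elapse, leaving f ≈ 0.1682 of each dose.
Single-dose peak C₀ = D/Vd = 740/67 ≈ 11.045 mg/L.
Steady-state trough Cmin,ss = C₀·f/(1−f) ≈ 11.045 × 0.1682/0.8318 ≈ 2.233 mg/L.
Trough 2.2 mg/L vs MEC 1 mg/L: adequate.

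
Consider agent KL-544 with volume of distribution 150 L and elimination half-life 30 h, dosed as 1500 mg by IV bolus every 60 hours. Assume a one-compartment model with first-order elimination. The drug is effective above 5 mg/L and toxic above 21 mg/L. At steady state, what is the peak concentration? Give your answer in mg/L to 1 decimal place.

13.3 mg/L

The dosing interval is 2 half-lives, so f = 2^(−2) = 0.25.
At steady state, R = 1/(1 − 0.25) = 4/3.
Single-dose peak C₀ = D/Vd = 1500/150 = 10 mg/L.
Steady-state peak Cmax,ss = C₀·R = 10 × 4/3 ≈ 13.333 mg/L.
Peak 13.3 mg/L vs MTC 21 mg/L: below toxic threshold.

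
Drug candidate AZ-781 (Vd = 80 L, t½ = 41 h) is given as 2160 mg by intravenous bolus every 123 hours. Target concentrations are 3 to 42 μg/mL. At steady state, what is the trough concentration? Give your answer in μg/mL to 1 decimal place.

τ = 123 h = 3 half-lives, so f = (1/2)^3 = 0.125.
Accumulation ratio R = 1/(1 − f) = 1/0.875 = 8/7.
Single-dose peak C₀ = D/Vd = 2160/80 = 27 μg/mL.
Steady-state peak Cmax,ss = C₀·R = 27 × 8/7 ≈ 30.857 μg/mL.
Steady-state trough Cmin,ss = Cmax,ss·f ≈ 30.857 × 0.125 ≈ 3.857 μg/mL.
Trough 3.9 μg/mL vs MEC 3 μg/mL: adequate.

3.9 μg/mL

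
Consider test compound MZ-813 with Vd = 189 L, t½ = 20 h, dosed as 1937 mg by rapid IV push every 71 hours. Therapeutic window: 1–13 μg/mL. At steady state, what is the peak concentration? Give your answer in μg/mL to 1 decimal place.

11.2 μg/mL

k = ln2/t½ = ln2/20 ≈ 0.034657 h⁻¹; fraction remaining f = e^(−kτ) = e^(−0.034657×71) ≈ 0.0854.
At steady state, accumulation factor R = 1/(1 − e^(−kτ)) ≈ 1.0934.
Single-dose peak C₀ = D/Vd = 1937/189 ≈ 10.249 μg/mL.
Steady-state peak Cmax,ss = C₀·R ≈ 10.249 × 1.0934 ≈ 11.206 μg/mL.
Peak 11.2 μg/mL vs MTC 13 μg/mL: below toxic threshold.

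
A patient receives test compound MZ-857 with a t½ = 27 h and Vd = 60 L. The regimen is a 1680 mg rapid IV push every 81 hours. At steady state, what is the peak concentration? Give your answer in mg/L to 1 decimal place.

The dosing interval is 3 half-lives, so f = 2^(−3) = 0.125.
Accumulation ratio R = 1/(1 − f) = 1/0.875 = 8/7.
Single-dose peak C₀ = D/Vd = 1680/60 = 28 mg/L.
Steady-state peak Cmax,ss = C₀·R = 28 × 8/7 ≈ 32.000 mg/L.

32.0 mg/L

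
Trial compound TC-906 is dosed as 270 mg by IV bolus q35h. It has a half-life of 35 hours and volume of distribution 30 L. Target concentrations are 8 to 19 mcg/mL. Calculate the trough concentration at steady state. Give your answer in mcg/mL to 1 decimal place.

τ = 35 h = 1 half-life, so f = (1/2)^1 = 0.5.
Accumulation ratio R = 1/(1 − f) = 1/0.5 = 2/1.
Single-dose peak C₀ = D/Vd = 270/30 = 9 mcg/mL.
Steady-state peak Cmax,ss = C₀·R = 9 × 2/1 ≈ 18.000 mcg/mL.
Steady-state trough Cmin,ss = Cmax,ss·f ≈ 18.000 × 0.5 ≈ 9.000 mcg/mL.
Trough 9.0 mcg/mL vs MEC 8 mcg/mL: adequate.

9.0 mcg/mL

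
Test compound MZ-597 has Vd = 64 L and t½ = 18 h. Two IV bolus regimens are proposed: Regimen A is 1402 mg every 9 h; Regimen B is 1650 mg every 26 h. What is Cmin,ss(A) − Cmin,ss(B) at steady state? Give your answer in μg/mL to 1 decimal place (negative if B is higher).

37.9 μg/mL

Regimen A: f = (1/2)^(9/18) ≈ 0.7071; Cmin,ss = (1402/64)·f/(1−f) ≈ 52.885 μg/mL.
Regimen B: f = (1/2)^(26/18) ≈ 0.3674; Cmin,ss = (1650/64)·f/(1−f) ≈ 14.973 μg/mL.
Difference ≈ 52.885 − 14.973 ≈ 37.912 μg/mL.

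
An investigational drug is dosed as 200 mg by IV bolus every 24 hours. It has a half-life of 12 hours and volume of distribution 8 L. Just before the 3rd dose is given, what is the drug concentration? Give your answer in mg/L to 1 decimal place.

f = (1/2)^(τ/t½) = (1/2)^(24/12) ≈ 0.2500.
C₀ = D/Vd = 200/8 ≈ 25.000 mg/L.
Before the 3rd dose, 2 doses have been given. Superposition: Cmin = C₀·(f + f²).
≈ 25.000 × (0.2500 + 0.0625) ≈ 25.000 × 0.3125 ≈ 7.812 mg/L.

7.8 mg/L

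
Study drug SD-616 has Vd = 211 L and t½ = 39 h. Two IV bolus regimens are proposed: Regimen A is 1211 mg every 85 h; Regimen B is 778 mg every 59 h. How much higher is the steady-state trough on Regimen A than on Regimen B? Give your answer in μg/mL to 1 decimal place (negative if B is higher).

Regimen A: f = (1/2)^(85/39) ≈ 0.2208; Cmin,ss = (1211/211)·f/(1−f) ≈ 1.626 μg/mL.
Regimen B: f = (1/2)^(59/39) ≈ 0.3504; Cmin,ss = (778/211)·f/(1−f) ≈ 1.989 μg/mL.
Difference ≈ 1.626 − 1.989 ≈ -0.363 μg/mL.

-0.4 μg/mL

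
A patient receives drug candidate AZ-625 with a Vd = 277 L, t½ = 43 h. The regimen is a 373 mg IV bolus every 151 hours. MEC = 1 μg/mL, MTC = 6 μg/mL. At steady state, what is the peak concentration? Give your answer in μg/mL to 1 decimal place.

k = ln2/t½ = ln2/43 ≈ 0.016120 h⁻¹; fraction remaining f = e^(−kτ) = e^(−0.016120×151) ≈ 0.0877.
At steady state, accumulation factor R = 1/(1 − e^(−kτ)) ≈ 1.0961.
Each bolus raises the concentration by D/Vd = 373/277 ≈ 1.347 μg/mL.
Steady-state peak Cmax,ss = C₀·R ≈ 1.347 × 1.0961 ≈ 1.476 μg/mL.
Peak 1.5 μg/mL vs MTC 6 μg/mL: below toxic threshold.

1.5 μg/mL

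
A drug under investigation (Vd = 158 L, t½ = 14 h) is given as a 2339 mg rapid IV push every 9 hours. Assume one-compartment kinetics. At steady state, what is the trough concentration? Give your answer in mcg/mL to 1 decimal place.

k = ln2/t½ = ln2/14 ≈ 0.049511 h⁻¹; fraction remaining f = e^(−kτ) = e^(−0.049511×9) ≈ 0.6404.
Each bolus raises the concentration by D/Vd = 2339/158 ≈ 14.804 mcg/mL.
Steady-state trough Cmin,ss = C₀·f/(1−f) ≈ 14.804 × 0.6404/0.3596 ≈ 26.364 mcg/mL.

26.4 mcg/mL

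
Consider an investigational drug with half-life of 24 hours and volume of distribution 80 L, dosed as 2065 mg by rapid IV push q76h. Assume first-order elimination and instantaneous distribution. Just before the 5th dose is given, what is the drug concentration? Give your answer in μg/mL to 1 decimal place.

3.2 μg/mL

f = (1/2)^(τ/t½) = (1/2)^(76/24) ≈ 0.1114.
C₀ = D/Vd = 2065/80 ≈ 25.812 μg/mL.
Before the 5th dose, 4 doses have been given. Superposition: Cmin = C₀·(f + f² + … + f^4).
≈ 25.812 × (0.1114 + 0.0124 + 0.0014 + 0.0002) ≈ 25.812 × 0.1254 ≈ 3.237 μg/mL.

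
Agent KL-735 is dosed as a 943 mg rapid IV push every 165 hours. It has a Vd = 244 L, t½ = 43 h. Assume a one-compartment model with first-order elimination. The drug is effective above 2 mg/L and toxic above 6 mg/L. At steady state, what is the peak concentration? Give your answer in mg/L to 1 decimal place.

Over one 165-h interval, 165/43 ≈ 3.8372 half-lives elapse, leaving f ≈ 0.0700 of each dose.
At steady state, accumulation factor R = 1/(1 − e^(−kτ)) ≈ 1.0753.
Each bolus raises the concentration by D/Vd = 943/244 ≈ 3.865 mg/L.
Cmax,ss = C₀/(1 − f) ≈ 3.865/0.9300 ≈ 4.156 mg/L.
Peak 4.2 mg/L vs MTC 6 mg/L: below toxic threshold.

4.2 mg/L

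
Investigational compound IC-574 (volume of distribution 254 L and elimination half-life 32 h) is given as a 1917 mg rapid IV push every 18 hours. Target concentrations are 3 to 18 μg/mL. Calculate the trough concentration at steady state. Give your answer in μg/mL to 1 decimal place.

τ/t½ = 18/32 ≈ 0.5625, so fraction remaining f = (1/2)^(18/32) ≈ 0.6771.
Each bolus raises the concentration by D/Vd = 1917/254 ≈ 7.547 μg/mL.
Steady-state trough Cmin,ss = C₀·f/(1−f) ≈ 7.547 × 0.6771/0.3229 ≈ 15.826 μg/mL.
Trough 15.8 μg/mL vs MEC 3 μg/mL: adequate.

15.8 μg/mL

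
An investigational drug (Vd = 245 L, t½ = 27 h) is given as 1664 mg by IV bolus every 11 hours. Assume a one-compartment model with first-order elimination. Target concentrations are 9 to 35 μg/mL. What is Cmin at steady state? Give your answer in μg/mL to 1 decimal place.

τ/t½ = 11/27 ≈ 0.40741, so fraction remaining f = (1/2)^(11/27) ≈ 0.7540.
At steady state, accumulation factor R = 1/(1 − e^(−kτ)) ≈ 4.0650.
Each bolus raises the concentration by D/Vd = 1664/245 ≈ 6.792 μg/mL.
Cmax,ss = C₀/(1 − f) ≈ 6.792/0.2460 ≈ 27.610 μg/mL.
Steady-state trough Cmin,ss = Cmax,ss·f ≈ 27.610 × 0.7540 ≈ 20.818 μg/mL.
Trough 20.8 μg/mL vs MEC 9 μg/mL: adequate.

20.8 μg/mL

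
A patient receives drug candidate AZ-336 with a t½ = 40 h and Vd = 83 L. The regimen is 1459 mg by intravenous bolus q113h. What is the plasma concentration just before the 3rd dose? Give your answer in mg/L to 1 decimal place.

f = (1/2)^(τ/t½) = (1/2)^(113/40) ≈ 0.1411.
C₀ = D/Vd = 1459/83 ≈ 17.578 mg/L.
Before the 3rd dose, 2 doses have been given. Superposition: Cmin = C₀·(f + f²).
≈ 17.578 × (0.1411 + 0.0199) ≈ 17.578 × 0.1610 ≈ 2.830 mg/L.

2.8 mg/L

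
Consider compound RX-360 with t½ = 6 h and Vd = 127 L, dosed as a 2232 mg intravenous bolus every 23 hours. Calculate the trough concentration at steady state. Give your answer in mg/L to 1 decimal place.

1.3 mg/L

τ/t½ = 23/6 ≈ 3.8333, so fraction remaining f = (1/2)^(23/6) ≈ 0.0702.
Each bolus raises the concentration by D/Vd = 2232/127 ≈ 17.575 mg/L.
Steady-state trough Cmin,ss = C₀·f/(1−f) ≈ 17.575 × 0.0702/0.9298 ≈ 1.327 mg/L.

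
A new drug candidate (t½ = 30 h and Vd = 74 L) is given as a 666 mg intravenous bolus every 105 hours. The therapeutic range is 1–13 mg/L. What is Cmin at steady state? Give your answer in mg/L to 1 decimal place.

τ/t½ = 105/30 ≈ 3.5, so fraction remaining f = (1/2)^(105/30) ≈ 0.0884.
Single-dose peak C₀ = D/Vd = 666/74 ≈ 9.000 mg/L.
Steady-state trough Cmin,ss = C₀·f/(1−f) ≈ 9.000 × 0.0884/0.9116 ≈ 0.873 mg/L.
Trough 0.9 mg/L vs MEC 1 mg/L: subtherapeutic.

0.9 mg/L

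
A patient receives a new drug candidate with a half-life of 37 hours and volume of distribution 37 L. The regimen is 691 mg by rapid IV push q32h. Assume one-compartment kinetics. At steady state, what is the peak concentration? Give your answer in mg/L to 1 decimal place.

Over one 32-h interval, 32/37 ≈ 0.86486 half-lives elapse, leaving f ≈ 0.5491 of each dose.
Accumulation ratio R = 1/(1 − f) ≈ 1/0.4509 ≈ 2.2178.
Each bolus raises the concentration by D/Vd = 691/37 ≈ 18.676 mg/L.
Steady-state peak Cmax,ss = C₀·R ≈ 18.676 × 2.2178 ≈ 41.420 mg/L.

41.4 mg/L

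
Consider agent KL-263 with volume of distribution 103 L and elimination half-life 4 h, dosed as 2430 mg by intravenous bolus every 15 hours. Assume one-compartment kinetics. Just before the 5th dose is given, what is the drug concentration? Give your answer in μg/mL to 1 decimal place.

f = (1/2)^(τ/t½) = (1/2)^(15/4) ≈ 0.0743.
C₀ = D/Vd = 2430/103 ≈ 23.592 μg/mL.
Before the 5th dose, 4 doses have been given. Superposition: Cmin = C₀·(f + f² + … + f^4).
≈ 23.592 × (0.0743 + 0.0055 + 0.0004 + 0.0000) ≈ 23.592 × 0.0802 ≈ 1.892 μg/mL.

1.9 μg/mL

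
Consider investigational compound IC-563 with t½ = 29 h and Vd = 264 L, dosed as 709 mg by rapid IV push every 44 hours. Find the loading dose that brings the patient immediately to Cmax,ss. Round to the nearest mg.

f = (1/2)^(44/29) ≈ 0.349353; accumulation ratio R = 1/(1−f) ≈ 1.53693.
Loading dose to hit Cmax,ss on first dose: D_load = D_maint·R ≈ 709 × 1.53693 ≈ 1089.68 mg.

1090 mg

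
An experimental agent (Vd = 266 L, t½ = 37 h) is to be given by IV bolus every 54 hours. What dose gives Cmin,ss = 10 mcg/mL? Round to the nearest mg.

4655 mg

τ/t½ = 54/37 ≈ 1.4595, so f = (1/2)^(54/37) ≈ 0.363629.
Cmin,ss = (D/Vd)·f/(1−f), so D = Cmin,ss·Vd·(1−f)/f.
D = 10 × 266 × (1−f)/f ≈ 10 × 266 × 1.75006 ≈ 4655.16 mg.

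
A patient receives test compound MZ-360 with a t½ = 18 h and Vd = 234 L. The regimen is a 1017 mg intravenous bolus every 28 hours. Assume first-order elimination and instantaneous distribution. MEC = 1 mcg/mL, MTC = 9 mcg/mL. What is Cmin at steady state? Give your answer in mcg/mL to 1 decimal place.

2.2 mcg/mL

k = ln2/t½ = ln2/18 ≈ 0.038508 h⁻¹; fraction remaining f = e^(−kτ) = e^(−0.038508×28) ≈ 0.3402.
Accumulation ratio R = 1/(1 − f) ≈ 1/0.6598 ≈ 1.5156.
Single-dose peak C₀ = D/Vd = 1017/234 ≈ 4.346 mcg/mL.
Steady-state peak Cmax,ss = C₀·R ≈ 4.346 × 1.5156 ≈ 6.587 mcg/mL.
Steady-state trough Cmin,ss = Cmax,ss·f ≈ 6.587 × 0.3402 ≈ 2.241 mcg/mL.
Trough 2.2 mcg/mL vs MEC 1 mcg/mL: adequate.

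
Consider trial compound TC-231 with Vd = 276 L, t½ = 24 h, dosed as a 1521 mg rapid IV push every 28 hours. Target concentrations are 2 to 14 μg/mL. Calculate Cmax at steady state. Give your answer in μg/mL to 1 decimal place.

τ/t½ = 28/24 ≈ 1.1667, so fraction remaining f = (1/2)^(28/24) ≈ 0.4454.
Accumulation ratio R = 1/(1 − f) ≈ 1/0.5546 ≈ 1.8031.
Each bolus raises the concentration by D/Vd = 1521/276 ≈ 5.511 μg/mL.
Steady-state peak Cmax,ss = C₀·R ≈ 5.511 × 1.8031 ≈ 9.937 μg/mL.
Peak 9.9 μg/mL vs MTC 14 μg/mL: below toxic threshold.

9.9 μg/mL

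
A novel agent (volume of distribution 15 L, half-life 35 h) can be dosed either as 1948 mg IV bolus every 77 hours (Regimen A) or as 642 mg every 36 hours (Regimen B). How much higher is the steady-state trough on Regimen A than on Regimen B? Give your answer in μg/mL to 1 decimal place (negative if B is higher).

Regimen A: f = (1/2)^(77/35) ≈ 0.2176; Cmin,ss = (1948/15)·f/(1−f) ≈ 36.118 μg/mL.
Regimen B: f = (1/2)^(36/35) ≈ 0.4902; Cmin,ss = (642/15)·f/(1−f) ≈ 41.154 μg/mL.
Difference ≈ 36.118 − 41.154 ≈ -5.036 μg/mL.

-5.0 μg/mL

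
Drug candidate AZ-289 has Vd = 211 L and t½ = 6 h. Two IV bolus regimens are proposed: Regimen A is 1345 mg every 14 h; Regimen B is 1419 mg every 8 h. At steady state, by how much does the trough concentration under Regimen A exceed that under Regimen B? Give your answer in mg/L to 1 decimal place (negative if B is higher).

Regimen A: f = (1/2)^(14/6) ≈ 0.1984; Cmin,ss = (1345/211)·f/(1−f) ≈ 1.578 mg/L.
Regimen B: f = (1/2)^(8/6) ≈ 0.3969; Cmin,ss = (1419/211)·f/(1−f) ≈ 4.426 mg/L.
Difference ≈ 1.578 − 4.426 ≈ -2.848 mg/L.

-2.8 mg/L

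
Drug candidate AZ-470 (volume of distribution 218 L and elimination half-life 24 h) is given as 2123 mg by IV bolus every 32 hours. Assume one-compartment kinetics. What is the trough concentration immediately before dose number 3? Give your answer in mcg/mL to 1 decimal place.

f = (1/2)^(τ/t½) = (1/2)^(32/24) ≈ 0.3969.
C₀ = D/Vd = 2123/218 ≈ 9.739 mcg/mL.
Before the 3rd dose, 2 doses have been given. Superposition: Cmin = C₀·(f + f²).
≈ 9.739 × (0.3969 + 0.1575) ≈ 9.739 × 0.5544 ≈ 5.399 mcg/mL.

5.4 mcg/mL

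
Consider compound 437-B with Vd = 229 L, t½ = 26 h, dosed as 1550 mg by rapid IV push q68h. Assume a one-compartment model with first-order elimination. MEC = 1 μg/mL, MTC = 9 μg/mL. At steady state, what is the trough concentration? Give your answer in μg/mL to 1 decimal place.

k = ln2/t½ = ln2/26 ≈ 0.026660 h⁻¹; fraction remaining f = e^(−kτ) = e^(−0.026660×68) ≈ 0.1632.
At steady state, accumulation factor R = 1/(1 − e^(−kτ)) ≈ 1.1950.
Each bolus raises the concentration by D/Vd = 1550/229 ≈ 6.769 μg/mL.
Cmax,ss = C₀/(1 − f) ≈ 6.769/0.8368 ≈ 8.089 μg/mL.
Steady-state trough Cmin,ss = Cmax,ss·f ≈ 8.089 × 0.1632 ≈ 1.320 μg/mL.
Trough 1.3 μg/mL vs MEC 1 μg/mL: adequate.

1.3 μg/mL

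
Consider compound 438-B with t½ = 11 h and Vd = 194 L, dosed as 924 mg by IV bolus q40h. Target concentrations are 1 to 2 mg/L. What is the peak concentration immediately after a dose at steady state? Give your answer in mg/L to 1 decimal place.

5.2 mg/L

Over one 40-h interval, 40/11 ≈ 3.6364 half-lives elapse, leaving f ≈ 0.0804 of each dose.
At steady state, accumulation factor R = 1/(1 − e^(−kτ)) ≈ 1.0874.
Each bolus raises the concentration by D/Vd = 924/194 ≈ 4.763 mg/L.
Cmax,ss = C₀/(1 − f) ≈ 4.763/0.9196 ≈ 5.179 mg/L.
Peak 5.2 mg/L vs MTC 2 mg/L: exceeds toxic threshold.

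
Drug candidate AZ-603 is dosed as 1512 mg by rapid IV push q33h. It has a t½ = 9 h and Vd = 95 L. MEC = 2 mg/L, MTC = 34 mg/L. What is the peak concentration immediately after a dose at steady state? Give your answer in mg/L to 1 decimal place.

17.3 mg/L

k = ln2/t½ = ln2/9 ≈ 0.077016 h⁻¹; fraction remaining f = e^(−kτ) = e^(−0.077016×33) ≈ 0.0787.
Accumulation ratio R = 1/(1 − f) ≈ 1/0.9213 ≈ 1.0854.
Single-dose peak C₀ = D/Vd = 1512/95 ≈ 15.916 mg/L.
Steady-state peak Cmax,ss = C₀·R ≈ 15.916 × 1.0854 ≈ 17.275 mg/L.
Peak 17.3 mg/L vs MTC 34 mg/L: below toxic threshold.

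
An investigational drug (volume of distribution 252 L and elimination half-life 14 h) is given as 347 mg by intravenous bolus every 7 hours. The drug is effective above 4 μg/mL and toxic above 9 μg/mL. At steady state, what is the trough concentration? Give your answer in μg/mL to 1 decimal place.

3.3 μg/mL

k = ln2/t½ = ln2/14 ≈ 0.049511 h⁻¹; fraction remaining f = e^(−kτ) = e^(−0.049511×7) ≈ 0.7071.
Single-dose peak C₀ = D/Vd = 347/252 ≈ 1.377 μg/mL.
Steady-state trough Cmin,ss = C₀·f/(1−f) ≈ 1.377 × 0.7071/0.2929 ≈ 3.324 μg/mL.
Trough 3.3 μg/mL vs MEC 4 μg/mL: subtherapeutic.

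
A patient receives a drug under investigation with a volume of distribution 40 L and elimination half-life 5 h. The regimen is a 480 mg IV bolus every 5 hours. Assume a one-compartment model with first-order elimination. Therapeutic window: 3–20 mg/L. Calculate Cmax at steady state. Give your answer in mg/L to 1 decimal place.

24.0 mg/L

τ = 5 h = 1 half-life, so f = (1/2)^1 = 0.5.
Accumulation ratio R = 1/(1 − f) = 1/0.5 = 2/1.
Single-dose peak C₀ = D/Vd = 480/40 = 12 mg/L.
Steady-state peak Cmax,ss = C₀·R = 12 × 2/1 ≈ 24.000 mg/L.
Peak 24.0 mg/L vs MTC 20 mg/L: exceeds toxic threshold.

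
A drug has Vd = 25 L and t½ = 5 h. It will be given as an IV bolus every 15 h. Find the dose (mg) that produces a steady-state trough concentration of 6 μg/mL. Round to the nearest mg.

τ/t½ = 15/5 ≈ 3, so f = (1/2)^(15/5) ≈ 0.125000.
Cmin,ss = (D/Vd)·f/(1−f), so D = Cmin,ss·Vd·(1−f)/f.
D = 6 × 25 × (1−f)/f ≈ 6 × 25 × 7.00000 ≈ 1050.00 mg.

1050 mg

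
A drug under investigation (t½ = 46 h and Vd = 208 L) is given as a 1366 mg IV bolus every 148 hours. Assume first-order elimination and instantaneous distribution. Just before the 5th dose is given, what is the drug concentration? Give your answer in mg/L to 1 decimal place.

f = (1/2)^(τ/t½) = (1/2)^(148/46) ≈ 0.1075.
C₀ = D/Vd = 1366/208 ≈ 6.567 mg/L.
Before the 5th dose, 4 doses have been given. Superposition: Cmin = C₀·(f + f² + … + f^4).
≈ 6.567 × (0.1075 + 0.0116 + 0.0012 + 0.0001) ≈ 6.567 × 0.1204 ≈ 0.791 mg/L.

0.8 mg/L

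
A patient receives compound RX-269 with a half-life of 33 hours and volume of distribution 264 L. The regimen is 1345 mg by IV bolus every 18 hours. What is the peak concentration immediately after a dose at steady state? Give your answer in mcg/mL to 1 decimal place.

Over one 18-h interval, 18/33 ≈ 0.54545 half-lives elapse, leaving f ≈ 0.6852 of each dose.
At steady state, accumulation factor R = 1/(1 − e^(−kτ)) ≈ 3.1766.
Single-dose peak C₀ = D/Vd = 1345/264 ≈ 5.095 mcg/mL.
Steady-state peak Cmax,ss = C₀·R ≈ 5.095 × 3.1766 ≈ 16.185 mcg/mL.

16.2 mcg/mL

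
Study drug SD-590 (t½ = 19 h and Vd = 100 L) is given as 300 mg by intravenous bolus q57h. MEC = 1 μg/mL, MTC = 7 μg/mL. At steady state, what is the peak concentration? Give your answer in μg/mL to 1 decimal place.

3.4 μg/mL

The dosing interval is 3 half-lives, so f = 2^(−3) = 0.125.
At steady state, R = 1/(1 − 0.125) = 8/7.
Single-dose peak C₀ = D/Vd = 300/100 = 3 μg/mL.
Steady-state peak Cmax,ss = C₀·R = 3 × 8/7 ≈ 3.429 μg/mL.
Peak 3.4 μg/mL vs MTC 7 μg/mL: below toxic threshold.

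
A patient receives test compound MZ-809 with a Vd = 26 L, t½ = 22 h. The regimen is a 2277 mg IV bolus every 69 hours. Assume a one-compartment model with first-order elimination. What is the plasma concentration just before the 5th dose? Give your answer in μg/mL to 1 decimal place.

f = (1/2)^(τ/t½) = (1/2)^(69/22) ≈ 0.1137.
C₀ = D/Vd = 2277/26 ≈ 87.577 μg/mL.
Before the 5th dose, 4 doses have been given. Superposition: Cmin = C₀·(f + f² + … + f^4).
≈ 87.577 × (0.1137 + 0.0129 + 0.0015 + 0.0002) ≈ 87.577 × 0.1283 ≈ 11.236 μg/mL.

11.2 μg/mL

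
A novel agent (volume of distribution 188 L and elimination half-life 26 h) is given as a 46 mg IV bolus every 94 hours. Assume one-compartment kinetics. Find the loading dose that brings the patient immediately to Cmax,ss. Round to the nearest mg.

f = (1/2)^(94/26) ≈ 0.081594; accumulation ratio R = 1/(1−f) ≈ 1.08884.
Loading dose to hit Cmax,ss on first dose: D_load = D_maint·R ≈ 46 × 1.08884 ≈ 50.09 mg.

50 mg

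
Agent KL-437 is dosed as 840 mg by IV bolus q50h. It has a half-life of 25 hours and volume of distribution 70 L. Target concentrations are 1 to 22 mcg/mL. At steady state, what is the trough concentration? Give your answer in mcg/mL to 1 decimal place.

4.0 mcg/mL

τ = 50 h = 2 half-lives, so f = (1/2)^2 = 0.25.
At steady state, R = 1/(1 − 0.25) = 4/3.
Single-dose peak C₀ = D/Vd = 840/70 = 12 mcg/mL.
Steady-state peak Cmax,ss = C₀·R = 12 × 4/3 ≈ 16.000 mcg/mL.
Steady-state trough Cmin,ss = Cmax,ss·f ≈ 16.000 × 0.25 ≈ 4.000 mcg/mL.
Trough 4.0 mcg/mL vs MEC 1 mcg/mL: adequate.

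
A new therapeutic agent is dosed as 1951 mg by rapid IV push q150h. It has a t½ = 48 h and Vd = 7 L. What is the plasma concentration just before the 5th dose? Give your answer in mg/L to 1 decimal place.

f = (1/2)^(τ/t½) = (1/2)^(150/48) ≈ 0.1146.
C₀ = D/Vd = 1951/7 ≈ 278.714 mg/L.
Before the 5th dose, 4 doses have been given. Superposition: Cmin = C₀·(f + f² + … + f^4).
≈ 278.714 × (0.1146 + 0.0131 + 0.0015 + 0.0002) ≈ 278.714 × 0.1294 ≈ 36.066 mg/L.

36.1 mg/L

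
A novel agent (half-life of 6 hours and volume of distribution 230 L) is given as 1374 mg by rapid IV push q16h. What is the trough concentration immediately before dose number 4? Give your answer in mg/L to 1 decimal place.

1.1 mg/L

f = (1/2)^(τ/t½) = (1/2)^(16/6) ≈ 0.1575.
C₀ = D/Vd = 1374/230 ≈ 5.974 mg/L.
Before the 4th dose, 3 doses have been given. Superposition: Cmin = C₀·(f + f² + … + f^3).
≈ 5.974 × (0.1575 + 0.0248 + 0.0039) ≈ 5.974 × 0.1862 ≈ 1.112 mg/L.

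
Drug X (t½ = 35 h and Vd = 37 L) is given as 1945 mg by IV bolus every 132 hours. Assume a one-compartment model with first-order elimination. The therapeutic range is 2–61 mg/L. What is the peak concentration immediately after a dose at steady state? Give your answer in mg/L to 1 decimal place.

Over one 132-h interval, 132/35 ≈ 3.7714 half-lives elapse, leaving f ≈ 0.0732 of each dose.
At steady state, accumulation factor R = 1/(1 − e^(−kτ)) ≈ 1.0790.
Single-dose peak C₀ = D/Vd = 1945/37 ≈ 52.568 mg/L.
Steady-state peak Cmax,ss = C₀·R ≈ 52.568 × 1.0790 ≈ 56.721 mg/L.
Peak 56.7 mg/L vs MTC 61 mg/L: below toxic threshold.

56.7 mg/L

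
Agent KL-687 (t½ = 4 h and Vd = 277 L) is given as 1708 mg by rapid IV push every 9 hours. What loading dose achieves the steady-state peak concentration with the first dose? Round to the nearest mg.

f = (1/2)^(9/4) ≈ 0.210224; accumulation ratio R = 1/(1−f) ≈ 1.26618.
Loading dose to hit Cmax,ss on first dose: D_load = D_maint·R ≈ 1708 × 1.26618 ≈ 2162.64 mg.

2163 mg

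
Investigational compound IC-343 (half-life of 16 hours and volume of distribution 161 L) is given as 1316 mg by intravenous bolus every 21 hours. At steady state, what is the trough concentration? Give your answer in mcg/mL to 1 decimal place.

k = ln2/t½ = ln2/16 ≈ 0.043322 h⁻¹; fraction remaining f = e^(−kτ) = e^(−0.043322×21) ≈ 0.4026.
Accumulation ratio R = 1/(1 − f) ≈ 1/0.5974 ≈ 1.6739.
Single-dose peak C₀ = D/Vd = 1316/161 ≈ 8.174 mcg/mL.
Cmax,ss = C₀/(1 − f) ≈ 8.174/0.5974 ≈ 13.683 mcg/mL.
One interval later, Cmin,ss = Cmax,ss·e^(−kτ) ≈ 13.683 × 0.4026 ≈ 5.509 mcg/mL.

5.5 mcg/mL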